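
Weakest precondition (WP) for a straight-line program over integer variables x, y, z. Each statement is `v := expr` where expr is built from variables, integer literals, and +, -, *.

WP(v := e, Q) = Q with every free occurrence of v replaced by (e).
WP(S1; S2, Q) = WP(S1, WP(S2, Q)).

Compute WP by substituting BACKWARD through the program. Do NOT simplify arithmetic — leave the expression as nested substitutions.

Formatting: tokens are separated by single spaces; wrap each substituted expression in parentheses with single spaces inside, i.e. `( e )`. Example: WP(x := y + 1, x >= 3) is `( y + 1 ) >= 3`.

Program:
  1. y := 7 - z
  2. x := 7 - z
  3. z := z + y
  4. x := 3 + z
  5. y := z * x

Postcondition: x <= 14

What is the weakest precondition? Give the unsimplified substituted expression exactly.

post: x <= 14
stmt 5: y := z * x  -- replace 0 occurrence(s) of y with (z * x)
  => x <= 14
stmt 4: x := 3 + z  -- replace 1 occurrence(s) of x with (3 + z)
  => ( 3 + z ) <= 14
stmt 3: z := z + y  -- replace 1 occurrence(s) of z with (z + y)
  => ( 3 + ( z + y ) ) <= 14
stmt 2: x := 7 - z  -- replace 0 occurrence(s) of x with (7 - z)
  => ( 3 + ( z + y ) ) <= 14
stmt 1: y := 7 - z  -- replace 1 occurrence(s) of y with (7 - z)
  => ( 3 + ( z + ( 7 - z ) ) ) <= 14

Answer: ( 3 + ( z + ( 7 - z ) ) ) <= 14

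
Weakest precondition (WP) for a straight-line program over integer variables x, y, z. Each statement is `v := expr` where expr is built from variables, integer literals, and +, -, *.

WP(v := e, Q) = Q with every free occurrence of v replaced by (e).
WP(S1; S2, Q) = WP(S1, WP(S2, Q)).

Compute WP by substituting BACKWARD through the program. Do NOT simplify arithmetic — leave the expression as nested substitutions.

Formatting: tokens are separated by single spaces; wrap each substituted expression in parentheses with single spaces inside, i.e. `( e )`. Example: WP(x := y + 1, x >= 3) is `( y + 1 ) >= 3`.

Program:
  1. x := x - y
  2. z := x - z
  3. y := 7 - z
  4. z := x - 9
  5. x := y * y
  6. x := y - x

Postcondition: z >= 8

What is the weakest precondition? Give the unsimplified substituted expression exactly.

post: z >= 8
stmt 6: x := y - x  -- replace 0 occurrence(s) of x with (y - x)
  => z >= 8
stmt 5: x := y * y  -- replace 0 occurrence(s) of x with (y * y)
  => z >= 8
stmt 4: z := x - 9  -- replace 1 occurrence(s) of z with (x - 9)
  => ( x - 9 ) >= 8
stmt 3: y := 7 - z  -- replace 0 occurrence(s) of y with (7 - z)
  => ( x - 9 ) >= 8
stmt 2: z := x - z  -- replace 0 occurrence(s) of z with (x - z)
  => ( x - 9 ) >= 8
stmt 1: x := x - y  -- replace 1 occurrence(s) of x with (x - y)
  => ( ( x - y ) - 9 ) >= 8

Answer: ( ( x - y ) - 9 ) >= 8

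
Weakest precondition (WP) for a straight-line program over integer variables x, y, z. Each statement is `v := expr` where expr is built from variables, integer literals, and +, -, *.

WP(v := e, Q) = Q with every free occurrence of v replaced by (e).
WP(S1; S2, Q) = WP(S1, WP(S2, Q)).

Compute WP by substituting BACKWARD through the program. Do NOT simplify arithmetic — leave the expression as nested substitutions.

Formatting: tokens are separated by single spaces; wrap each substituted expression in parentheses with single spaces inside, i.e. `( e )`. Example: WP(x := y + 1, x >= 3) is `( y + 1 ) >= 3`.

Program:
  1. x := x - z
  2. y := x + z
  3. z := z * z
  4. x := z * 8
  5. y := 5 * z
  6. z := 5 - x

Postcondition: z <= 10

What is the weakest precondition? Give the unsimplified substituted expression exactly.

Answer: ( 5 - ( ( z * z ) * 8 ) ) <= 10

Derivation:
post: z <= 10
stmt 6: z := 5 - x  -- replace 1 occurrence(s) of z with (5 - x)
  => ( 5 - x ) <= 10
stmt 5: y := 5 * z  -- replace 0 occurrence(s) of y with (5 * z)
  => ( 5 - x ) <= 10
stmt 4: x := z * 8  -- replace 1 occurrence(s) of x with (z * 8)
  => ( 5 - ( z * 8 ) ) <= 10
stmt 3: z := z * z  -- replace 1 occurrence(s) of z with (z * z)
  => ( 5 - ( ( z * z ) * 8 ) ) <= 10
stmt 2: y := x + z  -- replace 0 occurrence(s) of y with (x + z)
  => ( 5 - ( ( z * z ) * 8 ) ) <= 10
stmt 1: x := x - z  -- replace 0 occurrence(s) of x with (x - z)
  => ( 5 - ( ( z * z ) * 8 ) ) <= 10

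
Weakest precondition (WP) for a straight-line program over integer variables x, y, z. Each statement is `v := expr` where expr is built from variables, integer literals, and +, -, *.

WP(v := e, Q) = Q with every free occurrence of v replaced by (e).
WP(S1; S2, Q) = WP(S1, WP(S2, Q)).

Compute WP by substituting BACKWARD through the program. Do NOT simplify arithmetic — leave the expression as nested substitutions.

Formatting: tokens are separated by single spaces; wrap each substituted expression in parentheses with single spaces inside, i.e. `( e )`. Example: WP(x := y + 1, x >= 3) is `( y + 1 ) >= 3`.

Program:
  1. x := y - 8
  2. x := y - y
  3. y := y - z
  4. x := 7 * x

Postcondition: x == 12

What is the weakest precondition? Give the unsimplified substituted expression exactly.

Answer: ( 7 * ( y - y ) ) == 12

Derivation:
post: x == 12
stmt 4: x := 7 * x  -- replace 1 occurrence(s) of x with (7 * x)
  => ( 7 * x ) == 12
stmt 3: y := y - z  -- replace 0 occurrence(s) of y with (y - z)
  => ( 7 * x ) == 12
stmt 2: x := y - y  -- replace 1 occurrence(s) of x with (y - y)
  => ( 7 * ( y - y ) ) == 12
stmt 1: x := y - 8  -- replace 0 occurrence(s) of x with (y - 8)
  => ( 7 * ( y - y ) ) == 12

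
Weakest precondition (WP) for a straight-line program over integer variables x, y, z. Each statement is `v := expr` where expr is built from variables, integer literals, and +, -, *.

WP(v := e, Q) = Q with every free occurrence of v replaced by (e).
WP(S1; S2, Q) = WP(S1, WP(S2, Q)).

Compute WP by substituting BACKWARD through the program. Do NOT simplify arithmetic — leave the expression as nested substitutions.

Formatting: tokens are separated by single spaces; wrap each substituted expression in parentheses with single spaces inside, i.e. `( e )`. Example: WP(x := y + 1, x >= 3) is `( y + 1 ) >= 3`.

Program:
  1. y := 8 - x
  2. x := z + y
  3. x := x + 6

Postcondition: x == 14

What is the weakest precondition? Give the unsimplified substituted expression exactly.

Answer: ( ( z + ( 8 - x ) ) + 6 ) == 14

Derivation:
post: x == 14
stmt 3: x := x + 6  -- replace 1 occurrence(s) of x with (x + 6)
  => ( x + 6 ) == 14
stmt 2: x := z + y  -- replace 1 occurrence(s) of x with (z + y)
  => ( ( z + y ) + 6 ) == 14
stmt 1: y := 8 - x  -- replace 1 occurrence(s) of y with (8 - x)
  => ( ( z + ( 8 - x ) ) + 6 ) == 14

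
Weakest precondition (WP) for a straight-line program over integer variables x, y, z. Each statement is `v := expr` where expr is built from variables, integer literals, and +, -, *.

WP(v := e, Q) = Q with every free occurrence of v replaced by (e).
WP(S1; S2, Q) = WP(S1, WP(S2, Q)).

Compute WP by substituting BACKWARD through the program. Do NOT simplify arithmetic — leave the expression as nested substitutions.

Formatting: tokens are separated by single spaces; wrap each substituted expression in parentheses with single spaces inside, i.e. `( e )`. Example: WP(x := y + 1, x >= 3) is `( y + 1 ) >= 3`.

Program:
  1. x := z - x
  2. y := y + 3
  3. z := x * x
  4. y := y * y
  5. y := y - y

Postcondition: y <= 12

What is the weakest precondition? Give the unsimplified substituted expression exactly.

Answer: ( ( ( y + 3 ) * ( y + 3 ) ) - ( ( y + 3 ) * ( y + 3 ) ) ) <= 12

Derivation:
post: y <= 12
stmt 5: y := y - y  -- replace 1 occurrence(s) of y with (y - y)
  => ( y - y ) <= 12
stmt 4: y := y * y  -- replace 2 occurrence(s) of y with (y * y)
  => ( ( y * y ) - ( y * y ) ) <= 12
stmt 3: z := x * x  -- replace 0 occurrence(s) of z with (x * x)
  => ( ( y * y ) - ( y * y ) ) <= 12
stmt 2: y := y + 3  -- replace 4 occurrence(s) of y with (y + 3)
  => ( ( ( y + 3 ) * ( y + 3 ) ) - ( ( y + 3 ) * ( y + 3 ) ) ) <= 12
stmt 1: x := z - x  -- replace 0 occurrence(s) of x with (z - x)
  => ( ( ( y + 3 ) * ( y + 3 ) ) - ( ( y + 3 ) * ( y + 3 ) ) ) <= 12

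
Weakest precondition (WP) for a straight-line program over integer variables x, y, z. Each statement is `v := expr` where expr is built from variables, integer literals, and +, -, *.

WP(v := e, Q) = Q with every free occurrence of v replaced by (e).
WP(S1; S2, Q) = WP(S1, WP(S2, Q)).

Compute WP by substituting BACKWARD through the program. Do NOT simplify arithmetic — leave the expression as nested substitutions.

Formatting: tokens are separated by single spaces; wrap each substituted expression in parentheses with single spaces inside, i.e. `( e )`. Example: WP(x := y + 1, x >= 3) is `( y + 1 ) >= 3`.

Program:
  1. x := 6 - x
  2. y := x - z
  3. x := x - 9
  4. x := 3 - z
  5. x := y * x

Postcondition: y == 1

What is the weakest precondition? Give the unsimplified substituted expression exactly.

post: y == 1
stmt 5: x := y * x  -- replace 0 occurrence(s) of x with (y * x)
  => y == 1
stmt 4: x := 3 - z  -- replace 0 occurrence(s) of x with (3 - z)
  => y == 1
stmt 3: x := x - 9  -- replace 0 occurrence(s) of x with (x - 9)
  => y == 1
stmt 2: y := x - z  -- replace 1 occurrence(s) of y with (x - z)
  => ( x - z ) == 1
stmt 1: x := 6 - x  -- replace 1 occurrence(s) of x with (6 - x)
  => ( ( 6 - x ) - z ) == 1

Answer: ( ( 6 - x ) - z ) == 1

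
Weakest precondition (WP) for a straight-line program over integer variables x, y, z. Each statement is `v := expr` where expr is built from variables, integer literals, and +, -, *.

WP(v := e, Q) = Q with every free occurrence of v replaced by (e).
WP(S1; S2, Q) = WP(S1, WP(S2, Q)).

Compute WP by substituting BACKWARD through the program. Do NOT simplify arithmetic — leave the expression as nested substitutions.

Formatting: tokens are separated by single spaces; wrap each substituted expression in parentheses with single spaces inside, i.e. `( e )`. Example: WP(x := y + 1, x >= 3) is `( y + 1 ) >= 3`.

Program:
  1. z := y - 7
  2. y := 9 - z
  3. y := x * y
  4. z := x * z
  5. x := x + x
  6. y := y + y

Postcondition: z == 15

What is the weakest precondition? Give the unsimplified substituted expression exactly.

Answer: ( x * ( y - 7 ) ) == 15

Derivation:
post: z == 15
stmt 6: y := y + y  -- replace 0 occurrence(s) of y with (y + y)
  => z == 15
stmt 5: x := x + x  -- replace 0 occurrence(s) of x with (x + x)
  => z == 15
stmt 4: z := x * z  -- replace 1 occurrence(s) of z with (x * z)
  => ( x * z ) == 15
stmt 3: y := x * y  -- replace 0 occurrence(s) of y with (x * y)
  => ( x * z ) == 15
stmt 2: y := 9 - z  -- replace 0 occurrence(s) of y with (9 - z)
  => ( x * z ) == 15
stmt 1: z := y - 7  -- replace 1 occurrence(s) of z with (y - 7)
  => ( x * ( y - 7 ) ) == 15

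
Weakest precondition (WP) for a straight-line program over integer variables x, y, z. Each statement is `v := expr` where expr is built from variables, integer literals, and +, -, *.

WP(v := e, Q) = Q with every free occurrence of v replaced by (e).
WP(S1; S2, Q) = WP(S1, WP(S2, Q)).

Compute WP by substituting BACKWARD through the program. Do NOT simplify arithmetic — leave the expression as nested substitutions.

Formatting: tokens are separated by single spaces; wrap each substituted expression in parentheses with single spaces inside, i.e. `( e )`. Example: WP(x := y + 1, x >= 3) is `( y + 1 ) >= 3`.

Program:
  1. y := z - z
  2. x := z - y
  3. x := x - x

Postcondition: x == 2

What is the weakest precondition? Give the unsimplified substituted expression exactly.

post: x == 2
stmt 3: x := x - x  -- replace 1 occurrence(s) of x with (x - x)
  => ( x - x ) == 2
stmt 2: x := z - y  -- replace 2 occurrence(s) of x with (z - y)
  => ( ( z - y ) - ( z - y ) ) == 2
stmt 1: y := z - z  -- replace 2 occurrence(s) of y with (z - z)
  => ( ( z - ( z - z ) ) - ( z - ( z - z ) ) ) == 2

Answer: ( ( z - ( z - z ) ) - ( z - ( z - z ) ) ) == 2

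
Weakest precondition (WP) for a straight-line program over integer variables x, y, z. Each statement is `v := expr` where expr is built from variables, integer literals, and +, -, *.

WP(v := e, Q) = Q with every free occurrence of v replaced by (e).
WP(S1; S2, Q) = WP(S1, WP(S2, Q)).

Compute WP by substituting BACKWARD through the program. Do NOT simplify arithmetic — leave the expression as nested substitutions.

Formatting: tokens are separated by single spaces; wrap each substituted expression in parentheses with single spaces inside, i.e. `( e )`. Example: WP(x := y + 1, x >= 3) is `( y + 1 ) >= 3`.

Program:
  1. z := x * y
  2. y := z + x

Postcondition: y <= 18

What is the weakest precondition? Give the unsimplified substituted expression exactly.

post: y <= 18
stmt 2: y := z + x  -- replace 1 occurrence(s) of y with (z + x)
  => ( z + x ) <= 18
stmt 1: z := x * y  -- replace 1 occurrence(s) of z with (x * y)
  => ( ( x * y ) + x ) <= 18

Answer: ( ( x * y ) + x ) <= 18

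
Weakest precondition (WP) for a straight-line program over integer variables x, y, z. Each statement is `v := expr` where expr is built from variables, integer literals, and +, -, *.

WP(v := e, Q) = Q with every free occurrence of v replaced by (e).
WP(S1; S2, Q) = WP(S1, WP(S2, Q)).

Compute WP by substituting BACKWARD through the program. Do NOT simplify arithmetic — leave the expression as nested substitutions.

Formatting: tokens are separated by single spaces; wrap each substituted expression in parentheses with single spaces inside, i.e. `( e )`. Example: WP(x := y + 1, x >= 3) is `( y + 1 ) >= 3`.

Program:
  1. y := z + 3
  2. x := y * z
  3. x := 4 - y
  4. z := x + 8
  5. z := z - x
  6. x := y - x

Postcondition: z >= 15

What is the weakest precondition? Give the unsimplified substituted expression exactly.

Answer: ( ( ( 4 - ( z + 3 ) ) + 8 ) - ( 4 - ( z + 3 ) ) ) >= 15

Derivation:
post: z >= 15
stmt 6: x := y - x  -- replace 0 occurrence(s) of x with (y - x)
  => z >= 15
stmt 5: z := z - x  -- replace 1 occurrence(s) of z with (z - x)
  => ( z - x ) >= 15
stmt 4: z := x + 8  -- replace 1 occurrence(s) of z with (x + 8)
  => ( ( x + 8 ) - x ) >= 15
stmt 3: x := 4 - y  -- replace 2 occurrence(s) of x with (4 - y)
  => ( ( ( 4 - y ) + 8 ) - ( 4 - y ) ) >= 15
stmt 2: x := y * z  -- replace 0 occurrence(s) of x with (y * z)
  => ( ( ( 4 - y ) + 8 ) - ( 4 - y ) ) >= 15
stmt 1: y := z + 3  -- replace 2 occurrence(s) of y with (z + 3)
  => ( ( ( 4 - ( z + 3 ) ) + 8 ) - ( 4 - ( z + 3 ) ) ) >= 15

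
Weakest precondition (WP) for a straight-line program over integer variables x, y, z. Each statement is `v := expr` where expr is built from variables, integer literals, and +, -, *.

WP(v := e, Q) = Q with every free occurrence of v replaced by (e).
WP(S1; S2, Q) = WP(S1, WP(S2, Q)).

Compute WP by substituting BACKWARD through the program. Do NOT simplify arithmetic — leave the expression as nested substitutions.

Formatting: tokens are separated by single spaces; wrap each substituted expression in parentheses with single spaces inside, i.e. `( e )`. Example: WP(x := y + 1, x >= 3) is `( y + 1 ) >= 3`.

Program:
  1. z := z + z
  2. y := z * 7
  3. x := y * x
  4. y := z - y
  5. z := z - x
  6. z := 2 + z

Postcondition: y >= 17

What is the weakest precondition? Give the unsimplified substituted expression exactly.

post: y >= 17
stmt 6: z := 2 + z  -- replace 0 occurrence(s) of z with (2 + z)
  => y >= 17
stmt 5: z := z - x  -- replace 0 occurrence(s) of z with (z - x)
  => y >= 17
stmt 4: y := z - y  -- replace 1 occurrence(s) of y with (z - y)
  => ( z - y ) >= 17
stmt 3: x := y * x  -- replace 0 occurrence(s) of x with (y * x)
  => ( z - y ) >= 17
stmt 2: y := z * 7  -- replace 1 occurrence(s) of y with (z * 7)
  => ( z - ( z * 7 ) ) >= 17
stmt 1: z := z + z  -- replace 2 occurrence(s) of z with (z + z)
  => ( ( z + z ) - ( ( z + z ) * 7 ) ) >= 17

Answer: ( ( z + z ) - ( ( z + z ) * 7 ) ) >= 17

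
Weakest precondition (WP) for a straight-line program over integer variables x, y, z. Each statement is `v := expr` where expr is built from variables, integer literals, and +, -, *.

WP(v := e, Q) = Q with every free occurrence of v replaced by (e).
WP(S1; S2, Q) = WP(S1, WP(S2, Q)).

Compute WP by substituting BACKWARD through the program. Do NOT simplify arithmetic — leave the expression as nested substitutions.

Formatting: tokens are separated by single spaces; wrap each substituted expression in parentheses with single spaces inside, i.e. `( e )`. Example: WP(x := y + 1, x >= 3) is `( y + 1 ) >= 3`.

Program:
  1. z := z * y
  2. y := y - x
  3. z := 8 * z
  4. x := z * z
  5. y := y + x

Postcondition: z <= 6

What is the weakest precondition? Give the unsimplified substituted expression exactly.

post: z <= 6
stmt 5: y := y + x  -- replace 0 occurrence(s) of y with (y + x)
  => z <= 6
stmt 4: x := z * z  -- replace 0 occurrence(s) of x with (z * z)
  => z <= 6
stmt 3: z := 8 * z  -- replace 1 occurrence(s) of z with (8 * z)
  => ( 8 * z ) <= 6
stmt 2: y := y - x  -- replace 0 occurrence(s) of y with (y - x)
  => ( 8 * z ) <= 6
stmt 1: z := z * y  -- replace 1 occurrence(s) of z with (z * y)
  => ( 8 * ( z * y ) ) <= 6

Answer: ( 8 * ( z * y ) ) <= 6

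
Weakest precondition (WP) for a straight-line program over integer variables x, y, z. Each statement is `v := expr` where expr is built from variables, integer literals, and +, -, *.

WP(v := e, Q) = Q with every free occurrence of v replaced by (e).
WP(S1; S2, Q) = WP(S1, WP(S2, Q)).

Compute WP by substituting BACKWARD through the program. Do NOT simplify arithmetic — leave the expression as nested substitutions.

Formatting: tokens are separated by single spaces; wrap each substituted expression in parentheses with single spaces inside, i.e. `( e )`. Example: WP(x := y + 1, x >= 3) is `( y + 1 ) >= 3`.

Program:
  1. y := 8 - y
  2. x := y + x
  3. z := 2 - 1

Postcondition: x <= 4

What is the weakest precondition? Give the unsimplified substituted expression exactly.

Answer: ( ( 8 - y ) + x ) <= 4

Derivation:
post: x <= 4
stmt 3: z := 2 - 1  -- replace 0 occurrence(s) of z with (2 - 1)
  => x <= 4
stmt 2: x := y + x  -- replace 1 occurrence(s) of x with (y + x)
  => ( y + x ) <= 4
stmt 1: y := 8 - y  -- replace 1 occurrence(s) of y with (8 - y)
  => ( ( 8 - y ) + x ) <= 4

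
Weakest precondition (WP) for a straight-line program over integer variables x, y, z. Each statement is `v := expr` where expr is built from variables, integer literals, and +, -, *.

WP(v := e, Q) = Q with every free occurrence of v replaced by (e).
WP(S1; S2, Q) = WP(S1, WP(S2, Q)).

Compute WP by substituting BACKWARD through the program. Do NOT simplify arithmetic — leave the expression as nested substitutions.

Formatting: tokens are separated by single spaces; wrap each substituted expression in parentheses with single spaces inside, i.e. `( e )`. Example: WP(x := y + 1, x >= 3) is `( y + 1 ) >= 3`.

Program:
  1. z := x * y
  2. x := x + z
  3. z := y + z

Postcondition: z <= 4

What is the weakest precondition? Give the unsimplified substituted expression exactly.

Answer: ( y + ( x * y ) ) <= 4

Derivation:
post: z <= 4
stmt 3: z := y + z  -- replace 1 occurrence(s) of z with (y + z)
  => ( y + z ) <= 4
stmt 2: x := x + z  -- replace 0 occurrence(s) of x with (x + z)
  => ( y + z ) <= 4
stmt 1: z := x * y  -- replace 1 occurrence(s) of z with (x * y)
  => ( y + ( x * y ) ) <= 4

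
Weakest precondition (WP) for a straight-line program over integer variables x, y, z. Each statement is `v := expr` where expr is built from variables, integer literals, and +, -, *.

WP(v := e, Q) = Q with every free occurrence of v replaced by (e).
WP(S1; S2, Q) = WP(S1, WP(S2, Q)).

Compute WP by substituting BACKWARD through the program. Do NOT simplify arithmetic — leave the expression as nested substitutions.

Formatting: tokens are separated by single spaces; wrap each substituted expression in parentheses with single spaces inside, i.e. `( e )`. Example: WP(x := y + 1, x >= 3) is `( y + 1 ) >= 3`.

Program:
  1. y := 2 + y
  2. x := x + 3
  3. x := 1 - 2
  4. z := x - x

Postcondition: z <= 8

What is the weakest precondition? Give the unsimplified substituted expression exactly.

Answer: ( ( 1 - 2 ) - ( 1 - 2 ) ) <= 8

Derivation:
post: z <= 8
stmt 4: z := x - x  -- replace 1 occurrence(s) of z with (x - x)
  => ( x - x ) <= 8
stmt 3: x := 1 - 2  -- replace 2 occurrence(s) of x with (1 - 2)
  => ( ( 1 - 2 ) - ( 1 - 2 ) ) <= 8
stmt 2: x := x + 3  -- replace 0 occurrence(s) of x with (x + 3)
  => ( ( 1 - 2 ) - ( 1 - 2 ) ) <= 8
stmt 1: y := 2 + y  -- replace 0 occurrence(s) of y with (2 + y)
  => ( ( 1 - 2 ) - ( 1 - 2 ) ) <= 8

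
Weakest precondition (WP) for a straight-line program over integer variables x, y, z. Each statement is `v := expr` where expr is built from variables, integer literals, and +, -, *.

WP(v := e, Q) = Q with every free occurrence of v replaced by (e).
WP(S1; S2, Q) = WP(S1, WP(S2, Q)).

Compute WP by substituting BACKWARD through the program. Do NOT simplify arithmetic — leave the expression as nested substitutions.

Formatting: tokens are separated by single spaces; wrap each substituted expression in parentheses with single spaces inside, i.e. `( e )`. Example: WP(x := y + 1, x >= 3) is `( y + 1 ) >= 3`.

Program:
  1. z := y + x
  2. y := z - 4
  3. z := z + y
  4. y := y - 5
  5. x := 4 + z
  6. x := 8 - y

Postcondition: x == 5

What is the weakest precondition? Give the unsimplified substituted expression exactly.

post: x == 5
stmt 6: x := 8 - y  -- replace 1 occurrence(s) of x with (8 - y)
  => ( 8 - y ) == 5
stmt 5: x := 4 + z  -- replace 0 occurrence(s) of x with (4 + z)
  => ( 8 - y ) == 5
stmt 4: y := y - 5  -- replace 1 occurrence(s) of y with (y - 5)
  => ( 8 - ( y - 5 ) ) == 5
stmt 3: z := z + y  -- replace 0 occurrence(s) of z with (z + y)
  => ( 8 - ( y - 5 ) ) == 5
stmt 2: y := z - 4  -- replace 1 occurrence(s) of y with (z - 4)
  => ( 8 - ( ( z - 4 ) - 5 ) ) == 5
stmt 1: z := y + x  -- replace 1 occurrence(s) of z with (y + x)
  => ( 8 - ( ( ( y + x ) - 4 ) - 5 ) ) == 5

Answer: ( 8 - ( ( ( y + x ) - 4 ) - 5 ) ) == 5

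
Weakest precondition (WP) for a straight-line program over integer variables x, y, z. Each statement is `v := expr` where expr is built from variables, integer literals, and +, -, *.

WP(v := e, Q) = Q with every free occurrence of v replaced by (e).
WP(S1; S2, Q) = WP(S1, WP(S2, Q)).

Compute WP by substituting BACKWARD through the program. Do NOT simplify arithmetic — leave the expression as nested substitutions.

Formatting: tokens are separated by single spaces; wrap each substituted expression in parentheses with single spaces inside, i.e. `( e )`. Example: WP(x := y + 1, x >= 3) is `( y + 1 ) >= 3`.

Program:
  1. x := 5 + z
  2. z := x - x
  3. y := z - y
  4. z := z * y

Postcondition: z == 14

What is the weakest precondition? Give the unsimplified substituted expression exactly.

Answer: ( ( ( 5 + z ) - ( 5 + z ) ) * ( ( ( 5 + z ) - ( 5 + z ) ) - y ) ) == 14

Derivation:
post: z == 14
stmt 4: z := z * y  -- replace 1 occurrence(s) of z with (z * y)
  => ( z * y ) == 14
stmt 3: y := z - y  -- replace 1 occurrence(s) of y with (z - y)
  => ( z * ( z - y ) ) == 14
stmt 2: z := x - x  -- replace 2 occurrence(s) of z with (x - x)
  => ( ( x - x ) * ( ( x - x ) - y ) ) == 14
stmt 1: x := 5 + z  -- replace 4 occurrence(s) of x with (5 + z)
  => ( ( ( 5 + z ) - ( 5 + z ) ) * ( ( ( 5 + z ) - ( 5 + z ) ) - y ) ) == 14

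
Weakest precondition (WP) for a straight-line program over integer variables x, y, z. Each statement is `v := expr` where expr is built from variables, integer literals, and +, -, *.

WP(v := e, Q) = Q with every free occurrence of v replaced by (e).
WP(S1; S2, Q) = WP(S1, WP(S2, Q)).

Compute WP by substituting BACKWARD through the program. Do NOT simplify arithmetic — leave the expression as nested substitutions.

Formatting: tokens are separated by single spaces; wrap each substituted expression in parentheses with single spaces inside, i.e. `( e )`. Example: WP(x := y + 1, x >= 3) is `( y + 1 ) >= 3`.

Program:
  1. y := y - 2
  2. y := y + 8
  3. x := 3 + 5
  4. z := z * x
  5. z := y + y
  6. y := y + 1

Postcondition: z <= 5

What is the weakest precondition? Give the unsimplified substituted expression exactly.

Answer: ( ( ( y - 2 ) + 8 ) + ( ( y - 2 ) + 8 ) ) <= 5

Derivation:
post: z <= 5
stmt 6: y := y + 1  -- replace 0 occurrence(s) of y with (y + 1)
  => z <= 5
stmt 5: z := y + y  -- replace 1 occurrence(s) of z with (y + y)
  => ( y + y ) <= 5
stmt 4: z := z * x  -- replace 0 occurrence(s) of z with (z * x)
  => ( y + y ) <= 5
stmt 3: x := 3 + 5  -- replace 0 occurrence(s) of x with (3 + 5)
  => ( y + y ) <= 5
stmt 2: y := y + 8  -- replace 2 occurrence(s) of y with (y + 8)
  => ( ( y + 8 ) + ( y + 8 ) ) <= 5
stmt 1: y := y - 2  -- replace 2 occurrence(s) of y with (y - 2)
  => ( ( ( y - 2 ) + 8 ) + ( ( y - 2 ) + 8 ) ) <= 5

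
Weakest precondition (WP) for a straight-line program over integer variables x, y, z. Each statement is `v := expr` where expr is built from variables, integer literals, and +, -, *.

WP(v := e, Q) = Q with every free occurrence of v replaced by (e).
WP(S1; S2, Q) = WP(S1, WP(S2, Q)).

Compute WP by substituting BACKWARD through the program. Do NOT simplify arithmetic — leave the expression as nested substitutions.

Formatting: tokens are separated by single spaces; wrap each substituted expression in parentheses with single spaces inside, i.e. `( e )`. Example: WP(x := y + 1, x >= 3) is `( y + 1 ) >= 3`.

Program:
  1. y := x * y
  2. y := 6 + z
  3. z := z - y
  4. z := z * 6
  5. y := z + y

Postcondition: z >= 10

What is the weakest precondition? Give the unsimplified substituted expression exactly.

Answer: ( ( z - ( 6 + z ) ) * 6 ) >= 10

Derivation:
post: z >= 10
stmt 5: y := z + y  -- replace 0 occurrence(s) of y with (z + y)
  => z >= 10
stmt 4: z := z * 6  -- replace 1 occurrence(s) of z with (z * 6)
  => ( z * 6 ) >= 10
stmt 3: z := z - y  -- replace 1 occurrence(s) of z with (z - y)
  => ( ( z - y ) * 6 ) >= 10
stmt 2: y := 6 + z  -- replace 1 occurrence(s) of y with (6 + z)
  => ( ( z - ( 6 + z ) ) * 6 ) >= 10
stmt 1: y := x * y  -- replace 0 occurrence(s) of y with (x * y)
  => ( ( z - ( 6 + z ) ) * 6 ) >= 10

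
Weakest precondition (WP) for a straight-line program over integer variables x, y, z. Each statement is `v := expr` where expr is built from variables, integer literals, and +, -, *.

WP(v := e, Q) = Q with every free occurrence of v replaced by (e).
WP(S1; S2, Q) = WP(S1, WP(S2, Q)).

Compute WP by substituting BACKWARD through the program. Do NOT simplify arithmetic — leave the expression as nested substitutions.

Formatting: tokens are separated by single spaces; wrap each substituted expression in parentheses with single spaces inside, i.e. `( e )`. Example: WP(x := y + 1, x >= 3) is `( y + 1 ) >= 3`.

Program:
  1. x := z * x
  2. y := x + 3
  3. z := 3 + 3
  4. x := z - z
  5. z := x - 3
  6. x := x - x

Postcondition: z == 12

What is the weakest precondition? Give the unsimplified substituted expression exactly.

Answer: ( ( ( 3 + 3 ) - ( 3 + 3 ) ) - 3 ) == 12

Derivation:
post: z == 12
stmt 6: x := x - x  -- replace 0 occurrence(s) of x with (x - x)
  => z == 12
stmt 5: z := x - 3  -- replace 1 occurrence(s) of z with (x - 3)
  => ( x - 3 ) == 12
stmt 4: x := z - z  -- replace 1 occurrence(s) of x with (z - z)
  => ( ( z - z ) - 3 ) == 12
stmt 3: z := 3 + 3  -- replace 2 occurrence(s) of z with (3 + 3)
  => ( ( ( 3 + 3 ) - ( 3 + 3 ) ) - 3 ) == 12
stmt 2: y := x + 3  -- replace 0 occurrence(s) of y with (x + 3)
  => ( ( ( 3 + 3 ) - ( 3 + 3 ) ) - 3 ) == 12
stmt 1: x := z * x  -- replace 0 occurrence(s) of x with (z * x)
  => ( ( ( 3 + 3 ) - ( 3 + 3 ) ) - 3 ) == 12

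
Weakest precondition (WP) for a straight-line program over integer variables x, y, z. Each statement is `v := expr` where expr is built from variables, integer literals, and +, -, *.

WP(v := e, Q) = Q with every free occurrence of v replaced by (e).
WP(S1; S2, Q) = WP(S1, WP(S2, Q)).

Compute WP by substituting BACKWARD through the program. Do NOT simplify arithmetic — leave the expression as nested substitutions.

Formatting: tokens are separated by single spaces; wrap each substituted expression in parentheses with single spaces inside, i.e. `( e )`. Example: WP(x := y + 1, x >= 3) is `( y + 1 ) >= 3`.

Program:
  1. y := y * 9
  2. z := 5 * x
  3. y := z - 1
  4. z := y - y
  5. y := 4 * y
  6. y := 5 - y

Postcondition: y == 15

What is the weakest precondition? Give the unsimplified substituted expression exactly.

Answer: ( 5 - ( 4 * ( ( 5 * x ) - 1 ) ) ) == 15

Derivation:
post: y == 15
stmt 6: y := 5 - y  -- replace 1 occurrence(s) of y with (5 - y)
  => ( 5 - y ) == 15
stmt 5: y := 4 * y  -- replace 1 occurrence(s) of y with (4 * y)
  => ( 5 - ( 4 * y ) ) == 15
stmt 4: z := y - y  -- replace 0 occurrence(s) of z with (y - y)
  => ( 5 - ( 4 * y ) ) == 15
stmt 3: y := z - 1  -- replace 1 occurrence(s) of y with (z - 1)
  => ( 5 - ( 4 * ( z - 1 ) ) ) == 15
stmt 2: z := 5 * x  -- replace 1 occurrence(s) of z with (5 * x)
  => ( 5 - ( 4 * ( ( 5 * x ) - 1 ) ) ) == 15
stmt 1: y := y * 9  -- replace 0 occurrence(s) of y with (y * 9)
  => ( 5 - ( 4 * ( ( 5 * x ) - 1 ) ) ) == 15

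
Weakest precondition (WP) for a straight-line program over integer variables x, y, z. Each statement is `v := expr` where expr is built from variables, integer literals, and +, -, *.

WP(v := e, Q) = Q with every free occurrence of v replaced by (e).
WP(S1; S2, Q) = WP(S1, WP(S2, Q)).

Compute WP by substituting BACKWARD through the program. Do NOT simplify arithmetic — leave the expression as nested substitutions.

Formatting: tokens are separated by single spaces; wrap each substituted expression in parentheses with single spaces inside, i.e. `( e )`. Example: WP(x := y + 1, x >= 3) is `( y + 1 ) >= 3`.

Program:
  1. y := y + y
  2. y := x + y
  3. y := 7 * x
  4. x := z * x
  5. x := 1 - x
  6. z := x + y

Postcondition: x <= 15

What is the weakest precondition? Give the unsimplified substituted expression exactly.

post: x <= 15
stmt 6: z := x + y  -- replace 0 occurrence(s) of z with (x + y)
  => x <= 15
stmt 5: x := 1 - x  -- replace 1 occurrence(s) of x with (1 - x)
  => ( 1 - x ) <= 15
stmt 4: x := z * x  -- replace 1 occurrence(s) of x with (z * x)
  => ( 1 - ( z * x ) ) <= 15
stmt 3: y := 7 * x  -- replace 0 occurrence(s) of y with (7 * x)
  => ( 1 - ( z * x ) ) <= 15
stmt 2: y := x + y  -- replace 0 occurrence(s) of y with (x + y)
  => ( 1 - ( z * x ) ) <= 15
stmt 1: y := y + y  -- replace 0 occurrence(s) of y with (y + y)
  => ( 1 - ( z * x ) ) <= 15

Answer: ( 1 - ( z * x ) ) <= 15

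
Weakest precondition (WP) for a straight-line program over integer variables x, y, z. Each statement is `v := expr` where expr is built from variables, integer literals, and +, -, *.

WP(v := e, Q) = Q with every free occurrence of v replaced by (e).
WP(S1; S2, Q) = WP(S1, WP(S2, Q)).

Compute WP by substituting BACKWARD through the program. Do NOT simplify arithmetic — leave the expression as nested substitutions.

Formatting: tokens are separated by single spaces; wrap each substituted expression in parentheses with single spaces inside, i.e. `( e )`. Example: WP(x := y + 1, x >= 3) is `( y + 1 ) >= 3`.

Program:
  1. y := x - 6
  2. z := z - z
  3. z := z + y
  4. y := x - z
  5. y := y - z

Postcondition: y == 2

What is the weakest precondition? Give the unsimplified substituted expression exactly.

post: y == 2
stmt 5: y := y - z  -- replace 1 occurrence(s) of y with (y - z)
  => ( y - z ) == 2
stmt 4: y := x - z  -- replace 1 occurrence(s) of y with (x - z)
  => ( ( x - z ) - z ) == 2
stmt 3: z := z + y  -- replace 2 occurrence(s) of z with (z + y)
  => ( ( x - ( z + y ) ) - ( z + y ) ) == 2
stmt 2: z := z - z  -- replace 2 occurrence(s) of z with (z - z)
  => ( ( x - ( ( z - z ) + y ) ) - ( ( z - z ) + y ) ) == 2
stmt 1: y := x - 6  -- replace 2 occurrence(s) of y with (x - 6)
  => ( ( x - ( ( z - z ) + ( x - 6 ) ) ) - ( ( z - z ) + ( x - 6 ) ) ) == 2

Answer: ( ( x - ( ( z - z ) + ( x - 6 ) ) ) - ( ( z - z ) + ( x - 6 ) ) ) == 2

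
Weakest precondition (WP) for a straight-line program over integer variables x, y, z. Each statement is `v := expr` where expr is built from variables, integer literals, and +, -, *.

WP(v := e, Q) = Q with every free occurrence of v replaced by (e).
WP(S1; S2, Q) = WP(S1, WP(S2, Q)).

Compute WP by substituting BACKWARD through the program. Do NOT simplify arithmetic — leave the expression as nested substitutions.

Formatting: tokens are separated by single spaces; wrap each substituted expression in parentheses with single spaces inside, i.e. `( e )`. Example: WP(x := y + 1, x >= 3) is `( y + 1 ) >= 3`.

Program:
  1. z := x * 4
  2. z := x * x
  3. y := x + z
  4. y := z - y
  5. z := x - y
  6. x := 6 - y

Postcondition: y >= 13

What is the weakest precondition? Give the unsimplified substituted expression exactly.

post: y >= 13
stmt 6: x := 6 - y  -- replace 0 occurrence(s) of x with (6 - y)
  => y >= 13
stmt 5: z := x - y  -- replace 0 occurrence(s) of z with (x - y)
  => y >= 13
stmt 4: y := z - y  -- replace 1 occurrence(s) of y with (z - y)
  => ( z - y ) >= 13
stmt 3: y := x + z  -- replace 1 occurrence(s) of y with (x + z)
  => ( z - ( x + z ) ) >= 13
stmt 2: z := x * x  -- replace 2 occurrence(s) of z with (x * x)
  => ( ( x * x ) - ( x + ( x * x ) ) ) >= 13
stmt 1: z := x * 4  -- replace 0 occurrence(s) of z with (x * 4)
  => ( ( x * x ) - ( x + ( x * x ) ) ) >= 13

Answer: ( ( x * x ) - ( x + ( x * x ) ) ) >= 13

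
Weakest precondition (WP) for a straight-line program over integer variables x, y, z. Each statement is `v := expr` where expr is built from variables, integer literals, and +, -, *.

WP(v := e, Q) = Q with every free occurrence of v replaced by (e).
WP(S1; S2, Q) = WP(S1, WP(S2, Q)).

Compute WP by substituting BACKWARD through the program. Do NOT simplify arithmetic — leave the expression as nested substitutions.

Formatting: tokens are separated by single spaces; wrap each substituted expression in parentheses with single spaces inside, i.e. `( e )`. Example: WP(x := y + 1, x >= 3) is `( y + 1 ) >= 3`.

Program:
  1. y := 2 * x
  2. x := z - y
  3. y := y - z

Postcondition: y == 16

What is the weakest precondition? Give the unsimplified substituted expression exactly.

post: y == 16
stmt 3: y := y - z  -- replace 1 occurrence(s) of y with (y - z)
  => ( y - z ) == 16
stmt 2: x := z - y  -- replace 0 occurrence(s) of x with (z - y)
  => ( y - z ) == 16
stmt 1: y := 2 * x  -- replace 1 occurrence(s) of y with (2 * x)
  => ( ( 2 * x ) - z ) == 16

Answer: ( ( 2 * x ) - z ) == 16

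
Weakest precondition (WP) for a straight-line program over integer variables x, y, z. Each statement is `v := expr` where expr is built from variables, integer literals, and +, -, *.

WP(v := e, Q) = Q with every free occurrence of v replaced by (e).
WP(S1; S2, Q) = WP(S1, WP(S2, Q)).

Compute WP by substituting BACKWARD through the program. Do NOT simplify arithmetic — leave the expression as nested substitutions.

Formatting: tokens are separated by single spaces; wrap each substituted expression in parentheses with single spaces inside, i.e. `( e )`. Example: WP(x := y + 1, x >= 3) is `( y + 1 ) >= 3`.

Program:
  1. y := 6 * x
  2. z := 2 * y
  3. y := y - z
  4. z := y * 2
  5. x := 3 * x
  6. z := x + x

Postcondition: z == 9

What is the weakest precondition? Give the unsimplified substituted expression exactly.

Answer: ( ( 3 * x ) + ( 3 * x ) ) == 9

Derivation:
post: z == 9
stmt 6: z := x + x  -- replace 1 occurrence(s) of z with (x + x)
  => ( x + x ) == 9
stmt 5: x := 3 * x  -- replace 2 occurrence(s) of x with (3 * x)
  => ( ( 3 * x ) + ( 3 * x ) ) == 9
stmt 4: z := y * 2  -- replace 0 occurrence(s) of z with (y * 2)
  => ( ( 3 * x ) + ( 3 * x ) ) == 9
stmt 3: y := y - z  -- replace 0 occurrence(s) of y with (y - z)
  => ( ( 3 * x ) + ( 3 * x ) ) == 9
stmt 2: z := 2 * y  -- replace 0 occurrence(s) of z with (2 * y)
  => ( ( 3 * x ) + ( 3 * x ) ) == 9
stmt 1: y := 6 * x  -- replace 0 occurrence(s) of y with (6 * x)
  => ( ( 3 * x ) + ( 3 * x ) ) == 9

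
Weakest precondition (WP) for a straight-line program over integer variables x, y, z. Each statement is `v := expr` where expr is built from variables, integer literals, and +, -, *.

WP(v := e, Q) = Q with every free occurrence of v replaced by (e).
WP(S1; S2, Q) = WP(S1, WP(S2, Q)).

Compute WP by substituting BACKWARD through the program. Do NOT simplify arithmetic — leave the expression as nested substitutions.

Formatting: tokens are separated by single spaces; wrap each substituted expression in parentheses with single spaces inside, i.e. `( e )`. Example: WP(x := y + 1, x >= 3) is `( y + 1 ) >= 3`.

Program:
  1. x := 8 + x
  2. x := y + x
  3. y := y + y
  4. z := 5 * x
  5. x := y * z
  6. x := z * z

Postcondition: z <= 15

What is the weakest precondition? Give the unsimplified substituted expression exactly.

post: z <= 15
stmt 6: x := z * z  -- replace 0 occurrence(s) of x with (z * z)
  => z <= 15
stmt 5: x := y * z  -- replace 0 occurrence(s) of x with (y * z)
  => z <= 15
stmt 4: z := 5 * x  -- replace 1 occurrence(s) of z with (5 * x)
  => ( 5 * x ) <= 15
stmt 3: y := y + y  -- replace 0 occurrence(s) of y with (y + y)
  => ( 5 * x ) <= 15
stmt 2: x := y + x  -- replace 1 occurrence(s) of x with (y + x)
  => ( 5 * ( y + x ) ) <= 15
stmt 1: x := 8 + x  -- replace 1 occurrence(s) of x with (8 + x)
  => ( 5 * ( y + ( 8 + x ) ) ) <= 15

Answer: ( 5 * ( y + ( 8 + x ) ) ) <= 15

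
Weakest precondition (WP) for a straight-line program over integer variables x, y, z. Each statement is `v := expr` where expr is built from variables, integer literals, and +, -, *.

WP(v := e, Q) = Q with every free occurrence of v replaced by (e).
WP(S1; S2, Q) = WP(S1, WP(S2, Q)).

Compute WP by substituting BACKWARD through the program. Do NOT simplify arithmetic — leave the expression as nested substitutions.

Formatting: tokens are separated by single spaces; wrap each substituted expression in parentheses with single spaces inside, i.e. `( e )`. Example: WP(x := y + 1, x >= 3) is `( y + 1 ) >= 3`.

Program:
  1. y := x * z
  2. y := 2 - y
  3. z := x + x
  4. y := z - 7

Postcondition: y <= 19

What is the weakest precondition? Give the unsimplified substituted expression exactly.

post: y <= 19
stmt 4: y := z - 7  -- replace 1 occurrence(s) of y with (z - 7)
  => ( z - 7 ) <= 19
stmt 3: z := x + x  -- replace 1 occurrence(s) of z with (x + x)
  => ( ( x + x ) - 7 ) <= 19
stmt 2: y := 2 - y  -- replace 0 occurrence(s) of y with (2 - y)
  => ( ( x + x ) - 7 ) <= 19
stmt 1: y := x * z  -- replace 0 occurrence(s) of y with (x * z)
  => ( ( x + x ) - 7 ) <= 19

Answer: ( ( x + x ) - 7 ) <= 19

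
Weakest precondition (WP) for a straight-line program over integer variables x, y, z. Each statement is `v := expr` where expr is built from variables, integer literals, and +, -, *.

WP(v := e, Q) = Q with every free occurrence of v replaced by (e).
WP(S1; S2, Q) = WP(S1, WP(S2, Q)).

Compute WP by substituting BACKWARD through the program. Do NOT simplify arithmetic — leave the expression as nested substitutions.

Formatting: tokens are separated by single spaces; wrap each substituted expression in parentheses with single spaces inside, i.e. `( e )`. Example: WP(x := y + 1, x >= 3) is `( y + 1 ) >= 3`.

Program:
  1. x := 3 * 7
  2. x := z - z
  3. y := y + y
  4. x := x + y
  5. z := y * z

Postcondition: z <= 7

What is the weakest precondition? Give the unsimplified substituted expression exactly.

Answer: ( ( y + y ) * z ) <= 7

Derivation:
post: z <= 7
stmt 5: z := y * z  -- replace 1 occurrence(s) of z with (y * z)
  => ( y * z ) <= 7
stmt 4: x := x + y  -- replace 0 occurrence(s) of x with (x + y)
  => ( y * z ) <= 7
stmt 3: y := y + y  -- replace 1 occurrence(s) of y with (y + y)
  => ( ( y + y ) * z ) <= 7
stmt 2: x := z - z  -- replace 0 occurrence(s) of x with (z - z)
  => ( ( y + y ) * z ) <= 7
stmt 1: x := 3 * 7  -- replace 0 occurrence(s) of x with (3 * 7)
  => ( ( y + y ) * z ) <= 7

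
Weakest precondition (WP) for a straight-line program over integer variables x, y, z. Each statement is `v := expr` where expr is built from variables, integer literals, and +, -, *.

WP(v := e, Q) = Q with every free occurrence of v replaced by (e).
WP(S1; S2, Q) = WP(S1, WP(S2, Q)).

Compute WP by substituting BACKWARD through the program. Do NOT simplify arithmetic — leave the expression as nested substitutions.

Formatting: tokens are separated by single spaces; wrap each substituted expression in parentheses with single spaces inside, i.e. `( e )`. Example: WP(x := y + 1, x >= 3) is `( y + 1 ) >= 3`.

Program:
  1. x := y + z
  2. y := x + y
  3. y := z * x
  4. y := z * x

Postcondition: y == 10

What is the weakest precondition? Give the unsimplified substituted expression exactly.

post: y == 10
stmt 4: y := z * x  -- replace 1 occurrence(s) of y with (z * x)
  => ( z * x ) == 10
stmt 3: y := z * x  -- replace 0 occurrence(s) of y with (z * x)
  => ( z * x ) == 10
stmt 2: y := x + y  -- replace 0 occurrence(s) of y with (x + y)
  => ( z * x ) == 10
stmt 1: x := y + z  -- replace 1 occurrence(s) of x with (y + z)
  => ( z * ( y + z ) ) == 10

Answer: ( z * ( y + z ) ) == 10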